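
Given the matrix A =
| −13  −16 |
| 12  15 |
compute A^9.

[[−59053, −78736], [59052, 78735]]

tr A = 2 and det A = −3, so the characteristic polynomial is λ² − (2)λ + (−3) with roots −1 and 3.
Eigenvectors give P = [[4, −1], [−3, 1]] with P⁻¹ = [[1, 1], [3, 4]], and A = P·diag(−1, 3)·P⁻¹.
Then A^9 = P·diag(−1, 19683)·P⁻¹ = [[−4, −19683], [3, 19683]] · [[1, 1], [3, 4]] = [[−59053, −78736], [59052, 78735]].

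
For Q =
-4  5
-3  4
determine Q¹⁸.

Q² = I (check: tr Q = 0 and det Q = -1), so Q¹⁸ = I since 18 is even.

[[1, 0], [0, 1]]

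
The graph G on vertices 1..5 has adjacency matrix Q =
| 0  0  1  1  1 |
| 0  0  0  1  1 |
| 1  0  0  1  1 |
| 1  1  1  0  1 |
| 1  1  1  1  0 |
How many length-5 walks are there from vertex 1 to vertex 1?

The number of length-5 walks from vertex 1 to vertex 1 is entry (1,1) of Q⁵, where Q is the adjacency matrix.
Q² = [[3, 2, 2, 2, 2], [2, 2, 2, 1, 1], [2, 2, 3, 2, 2], [2, 1, 2, 4, 3], [2, 1, 2, 3, 4]]
Q³ = [[6, 4, 7, 9, 9], [4, 2, 4, 7, 7], [7, 4, 6, 9, 9], [9, 7, 9, 8, 9], [9, 7, 9, 9, 8]]
Q⁴ = [[25, 18, 24, 26, 26], [18, 14, 18, 17, 17], [24, 18, 25, 26, 26], [26, 17, 26, 34, 33], [26, 17, 26, 33, 34]]
Q⁵ = [[76, 52, 77, 93, 93], [52, 34, 52, 67, 67], [77, 52, 76, 93, 93], [93, 67, 93, 102, 103], [93, 67, 93, 103, 102]]

76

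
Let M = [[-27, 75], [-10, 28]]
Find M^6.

tr M = 1 and det M = -6, so the characteristic polynomial is λ² − (1)λ + (-6) with roots -2 and 3.
Eigenvectors give P = [[3, -5], [1, -2]] with P⁻¹ = [[2, -5], [1, -3]], and M = P·diag(-2, 3)·P⁻¹.
Then M^6 = P·diag(64, 729)·P⁻¹ = [[192, -3645], [64, -1458]] · [[2, -5], [1, -3]] = [[-3261, 9975], [-1330, 4054]].

[[-3261, 9975], [-1330, 4054]]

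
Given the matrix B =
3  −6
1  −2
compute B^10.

[[3, −6], [1, −2]]

B² = B (a projection; rank 1, trace 1), so B^10 = B.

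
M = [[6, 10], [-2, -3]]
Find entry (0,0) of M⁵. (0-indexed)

156

tr M = 3 and det M = 2, so the characteristic polynomial is λ² − (3)λ + (2) with roots 1 and 2.
Eigenvectors give P = [[-2, 5], [1, -2]] with P⁻¹ = [[2, 5], [1, 2]], and M = P·diag(1, 2)·P⁻¹.
Then M⁵ = P·diag(1, 32)·P⁻¹ = [[-2, 160], [1, -64]] · [[2, 5], [1, 2]] = [[156, 310], [-62, -123]].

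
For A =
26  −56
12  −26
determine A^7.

[[1664, −3584], [768, −1664]]

tr A = 0 and det A = −4, so the characteristic polynomial is λ² − (0)λ + (−4) with roots 2 and −2.
Eigenvectors give P = [[7, 2], [3, 1]] with P⁻¹ = [[1, −2], [−3, 7]], and A = P·diag(2, −2)·P⁻¹.
Then A^7 = P·diag(128, −128)·P⁻¹ = [[896, −256], [384, −128]] · [[1, −2], [−3, 7]] = [[1664, −3584], [768, −1664]].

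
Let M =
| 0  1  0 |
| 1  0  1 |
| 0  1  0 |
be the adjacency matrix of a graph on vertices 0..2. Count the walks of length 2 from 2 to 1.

The number of length-2 walks from vertex 2 to vertex 1 is entry (2,1) of M^2, where M is the adjacency matrix.
M^2 = [[1, 0, 1], [0, 2, 0], [1, 0, 1]]

0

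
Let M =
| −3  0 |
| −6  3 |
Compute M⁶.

[[729, 0], [0, 729]]

tr M = 0 and det M = −9, so the characteristic polynomial is λ² − (0)λ + (−9) with roots −3 and 3.
Eigenvectors give P = [[1, 0], [1, −1]] with P⁻¹ = [[1, 0], [1, −1]], and M = P·diag(−3, 3)·P⁻¹.
Then M⁶ = P·diag(729, 729)·P⁻¹ = [[729, 0], [729, −729]] · [[1, 0], [1, −1]] = [[729, 0], [0, 729]].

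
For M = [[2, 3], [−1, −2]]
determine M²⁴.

M² = I (check: tr M = 0 and det M = −1), so M²⁴ = I since 24 is even.

[[1, 0], [0, 1]]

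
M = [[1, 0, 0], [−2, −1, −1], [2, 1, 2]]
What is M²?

[[1, 0, 0], [−2, 0, −1], [4, 1, 3]]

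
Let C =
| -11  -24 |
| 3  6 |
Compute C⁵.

[[-1931, -5064], [633, 1656]]

tr C = -5 and det C = 6, so the characteristic polynomial is λ² − (-5)λ + (6) with roots -3 and -2.
Eigenvectors give P = [[-3, -8], [1, 3]] with P⁻¹ = [[-3, -8], [1, 3]], and C = P·diag(-3, -2)·P⁻¹.
Then C⁵ = P·diag(-243, -32)·P⁻¹ = [[729, 256], [-243, -96]] · [[-3, -8], [1, 3]] = [[-1931, -5064], [633, 1656]].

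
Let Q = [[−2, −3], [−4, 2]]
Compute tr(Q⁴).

Q² = [[16, 0], [0, 16]]
Q³ = [[−32, −48], [−64, 32]]
Q⁴ = [[256, 0], [0, 256]]

512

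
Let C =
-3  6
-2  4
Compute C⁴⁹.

C² = C (a projection; rank 1, trace 1), so C⁴⁹ = C.

[[-3, 6], [-2, 4]]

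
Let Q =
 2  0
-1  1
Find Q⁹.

tr Q = 3 and det Q = 2, so the characteristic polynomial is λ² − (3)λ + (2) with roots 2 and 1.
Eigenvectors give P = [[-1, 0], [1, 1]] with P⁻¹ = [[-1, 0], [1, 1]], and Q = P·diag(2, 1)·P⁻¹.
Then Q⁹ = P·diag(512, 1)·P⁻¹ = [[-512, 0], [512, 1]] · [[-1, 0], [1, 1]] = [[512, 0], [-511, 1]].

[[512, 0], [-511, 1]]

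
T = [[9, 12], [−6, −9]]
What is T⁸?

[[6561, 0], [0, 6561]]

tr T = 0 and det T = −9, so the characteristic polynomial is λ² − (0)λ + (−9) with roots −3 and 3.
Eigenvectors give P = [[−1, −2], [1, 1]] with P⁻¹ = [[1, 2], [−1, −1]], and T = P·diag(−3, 3)·P⁻¹.
Then T⁸ = P·diag(6561, 6561)·P⁻¹ = [[−6561, −13122], [6561, 6561]] · [[1, 2], [−1, −1]] = [[6561, 0], [0, 6561]].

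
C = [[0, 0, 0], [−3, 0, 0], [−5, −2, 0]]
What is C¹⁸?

C is strictly triangular, hence nilpotent: C³ = 0, so C¹⁸ = 0.

[[0, 0, 0], [0, 0, 0], [0, 0, 0]]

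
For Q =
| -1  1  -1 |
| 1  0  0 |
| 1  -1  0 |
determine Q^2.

[[1, 0, 1], [-1, 1, -1], [-2, 1, -1]]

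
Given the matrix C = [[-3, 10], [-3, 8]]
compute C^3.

tr C = 5 and det C = 6, so the characteristic polynomial is λ² − (5)λ + (6) with roots 3 and 2.
Eigenvectors give P = [[5, -2], [3, -1]] with P⁻¹ = [[-1, 2], [-3, 5]], and C = P·diag(3, 2)·P⁻¹.
Then C^3 = P·diag(27, 8)·P⁻¹ = [[135, -16], [81, -8]] · [[-1, 2], [-3, 5]] = [[-87, 190], [-57, 122]].

[[-87, 190], [-57, 122]]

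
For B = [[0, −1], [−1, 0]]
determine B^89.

[[0, −1], [−1, 0]]

B² = I (check: tr B = 0 and det B = −1), so B^89 = B since 89 is odd.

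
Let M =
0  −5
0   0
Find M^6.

[[0, 0], [0, 0]]

M is strictly triangular, hence nilpotent: M^2 = 0, so M^6 = 0.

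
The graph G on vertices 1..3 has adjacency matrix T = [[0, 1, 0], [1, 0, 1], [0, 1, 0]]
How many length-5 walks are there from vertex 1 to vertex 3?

The number of length-5 walks from vertex 1 to vertex 3 is entry (1,3) of T⁵, where T is the adjacency matrix.
T² = [[1, 0, 1], [0, 2, 0], [1, 0, 1]]
T³ = [[0, 2, 0], [2, 0, 2], [0, 2, 0]]
T⁴ = [[2, 0, 2], [0, 4, 0], [2, 0, 2]]
T⁵ = [[0, 4, 0], [4, 0, 4], [0, 4, 0]]

0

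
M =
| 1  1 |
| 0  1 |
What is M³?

[[1, 3], [0, 1]]

M = I + N where N = [[0, 1], [0, 0]] is strictly upper-triangular, so N² = 0.
(I + N)³ = I + 3·N = [[1, 3], [0, 1]].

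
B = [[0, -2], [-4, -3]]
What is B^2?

[[8, 6], [12, 17]]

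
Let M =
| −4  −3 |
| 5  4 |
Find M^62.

[[1, 0], [0, 1]]

M² = I (check: tr M = 0 and det M = −1), so M^62 = I since 62 is even.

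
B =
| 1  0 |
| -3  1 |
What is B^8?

[[1, 0], [-24, 1]]

B = I + N where N = [[0, 0], [-3, 0]] is strictly lower-triangular, so N^2 = 0.
(I + N)^8 = I + 8·N = [[1, 0], [-24, 1]].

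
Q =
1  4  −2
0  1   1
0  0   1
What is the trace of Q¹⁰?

3

Q = I + N where N = [[0, 4, −2], [0, 0, 1], [0, 0, 0]] is strictly upper-triangular, so N³ = 0.
(I + N)¹⁰ = I + 10·N + 45·N² = [[1, 40, 160], [0, 1, 10], [0, 0, 1]].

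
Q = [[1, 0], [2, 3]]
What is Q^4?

[[1, 0], [80, 81]]

tr Q = 4 and det Q = 3, so the characteristic polynomial is λ² − (4)λ + (3) with roots 1 and 3.
Eigenvectors give P = [[−1, 0], [1, 1]] with P⁻¹ = [[−1, 0], [1, 1]], and Q = P·diag(1, 3)·P⁻¹.
Then Q^4 = P·diag(1, 81)·P⁻¹ = [[−1, 0], [1, 81]] · [[−1, 0], [1, 1]] = [[1, 0], [80, 81]].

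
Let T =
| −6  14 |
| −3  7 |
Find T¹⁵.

[[−6, 14], [−3, 7]]

T² = T (a projection; rank 1, trace 1), so T¹⁵ = T.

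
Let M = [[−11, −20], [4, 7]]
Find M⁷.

tr M = −4 and det M = 3, so the characteristic polynomial is λ² − (−4)λ + (3) with roots −1 and −3.
Eigenvectors give P = [[−2, 5], [1, −2]] with P⁻¹ = [[2, 5], [1, 2]], and M = P·diag(−1, −3)·P⁻¹.
Then M⁷ = P·diag(−1, −2187)·P⁻¹ = [[2, −10935], [−1, 4374]] · [[2, 5], [1, 2]] = [[−10931, −21860], [4372, 8743]].

[[−10931, −21860], [4372, 8743]]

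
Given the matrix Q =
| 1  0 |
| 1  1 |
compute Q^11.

[[1, 0], [11, 1]]

Q = I + N where N = [[0, 0], [1, 0]] is strictly lower-triangular, so N^2 = 0.
(I + N)^11 = I + 11·N = [[1, 0], [11, 1]].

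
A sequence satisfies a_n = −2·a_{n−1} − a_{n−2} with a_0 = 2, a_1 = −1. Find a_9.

With companion matrix M = [[−2, −1], [1, 0]], [a_n, a_{n−1}]ᵀ = M·[a_{n−1}, a_{n−2}]ᵀ, so [a_9, a_8]ᵀ = M^8·[a_1, a_0]ᵀ.
M^8 = [[9, 8], [−8, −7]], giving [a_9, a_8]ᵀ = [[7], [−6]].

7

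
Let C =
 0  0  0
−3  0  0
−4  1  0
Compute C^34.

[[0, 0, 0], [0, 0, 0], [0, 0, 0]]

C is strictly triangular, hence nilpotent: C^3 = 0, so C^34 = 0.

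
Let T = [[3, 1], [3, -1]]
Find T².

[[12, 2], [6, 4]]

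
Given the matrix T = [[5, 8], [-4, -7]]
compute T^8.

[[-6559, -13120], [6560, 13121]]

tr T = -2 and det T = -3, so the characteristic polynomial is λ² − (-2)λ + (-3) with roots -3 and 1.
Eigenvectors give P = [[1, 2], [-1, -1]] with P⁻¹ = [[-1, -2], [1, 1]], and T = P·diag(-3, 1)·P⁻¹.
Then T^8 = P·diag(6561, 1)·P⁻¹ = [[6561, 2], [-6561, -1]] · [[-1, -2], [1, 1]] = [[-6559, -13120], [6560, 13121]].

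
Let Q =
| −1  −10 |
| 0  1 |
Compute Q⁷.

[[−1, −10], [0, 1]]

Q² = I (check: tr Q = 0 and det Q = −1), so Q⁷ = Q since 7 is odd.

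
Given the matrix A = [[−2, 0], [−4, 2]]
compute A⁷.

tr A = 0 and det A = −4, so the characteristic polynomial is λ² − (0)λ + (−4) with roots 2 and −2.
Eigenvectors give P = [[0, 1], [−1, 1]] with P⁻¹ = [[1, −1], [1, 0]], and A = P·diag(2, −2)·P⁻¹.
Then A⁷ = P·diag(128, −128)·P⁻¹ = [[0, −128], [−128, −128]] · [[1, −1], [1, 0]] = [[−128, 0], [−256, 128]].

[[−128, 0], [−256, 128]]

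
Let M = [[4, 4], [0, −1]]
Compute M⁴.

M² = [[16, 12], [0, 1]]
M³ = [[64, 52], [0, −1]]
M⁴ = [[256, 204], [0, 1]]

[[256, 204], [0, 1]]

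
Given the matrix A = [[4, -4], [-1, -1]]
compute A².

[[20, -12], [-3, 5]]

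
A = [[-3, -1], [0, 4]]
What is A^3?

A^2 = [[9, -1], [0, 16]]
A^3 = [[-27, -13], [0, 64]]

[[-27, -13], [0, 64]]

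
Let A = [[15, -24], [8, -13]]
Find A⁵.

[[975, -1464], [488, -733]]

tr A = 2 and det A = -3, so the characteristic polynomial is λ² − (2)λ + (-3) with roots 3 and -1.
Eigenvectors give P = [[2, -3], [1, -2]] with P⁻¹ = [[2, -3], [1, -2]], and A = P·diag(3, -1)·P⁻¹.
Then A⁵ = P·diag(243, -1)·P⁻¹ = [[486, 3], [243, 2]] · [[2, -3], [1, -2]] = [[975, -1464], [488, -733]].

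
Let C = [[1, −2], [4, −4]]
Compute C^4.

[[−23, 6], [−12, −8]]

C^2 = [[−7, 6], [−12, 8]]
C^3 = [[17, −10], [20, −8]]
C^4 = [[−23, 6], [−12, −8]]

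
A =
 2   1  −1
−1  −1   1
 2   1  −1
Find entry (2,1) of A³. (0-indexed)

1

A² = [[1, 0, 0], [1, 1, −1], [1, 0, 0]]
A³ = [[2, 1, −1], [−1, −1, 1], [2, 1, −1]]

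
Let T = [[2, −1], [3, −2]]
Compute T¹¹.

[[2, −1], [3, −2]]

T² = I (check: tr T = 0 and det T = −1), so T¹¹ = T since 11 is odd.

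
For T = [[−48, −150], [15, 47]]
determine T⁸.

[[63306, 189150], [−18915, −56489]]

tr T = −1 and det T = −6, so the characteristic polynomial is λ² − (−1)λ + (−6) with roots 2 and −3.
Eigenvectors give P = [[−3, 10], [1, −3]] with P⁻¹ = [[3, 10], [1, 3]], and T = P·diag(2, −3)·P⁻¹.
Then T⁸ = P·diag(256, 6561)·P⁻¹ = [[−768, 65610], [256, −19683]] · [[3, 10], [1, 3]] = [[63306, 189150], [−18915, −56489]].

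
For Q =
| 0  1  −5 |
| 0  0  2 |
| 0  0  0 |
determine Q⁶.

Q is strictly triangular, hence nilpotent: Q³ = 0, so Q⁶ = 0.

[[0, 0, 0], [0, 0, 0], [0, 0, 0]]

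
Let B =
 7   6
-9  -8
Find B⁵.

tr B = -1 and det B = -2, so the characteristic polynomial is λ² − (-1)λ + (-2) with roots -2 and 1.
Eigenvectors give P = [[-2, -1], [3, 1]] with P⁻¹ = [[1, 1], [-3, -2]], and B = P·diag(-2, 1)·P⁻¹.
Then B⁵ = P·diag(-32, 1)·P⁻¹ = [[64, -1], [-96, 1]] · [[1, 1], [-3, -2]] = [[67, 66], [-99, -98]].

[[67, 66], [-99, -98]]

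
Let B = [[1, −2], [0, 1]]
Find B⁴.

B = I + N where N = [[0, −2], [0, 0]] is strictly upper-triangular, so N² = 0.
(I + N)⁴ = I + 4·N = [[1, −8], [0, 1]].

[[1, −8], [0, 1]]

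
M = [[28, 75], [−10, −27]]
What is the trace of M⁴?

97

tr M = 1 and det M = −6, so the characteristic polynomial is λ² − (1)λ + (−6) with roots −2 and 3.
Eigenvectors give P = [[−5, 3], [2, −1]] with P⁻¹ = [[1, 3], [2, 5]], and M = P·diag(−2, 3)·P⁻¹.
Then M⁴ = P·diag(16, 81)·P⁻¹ = [[−80, 243], [32, −81]] · [[1, 3], [2, 5]] = [[406, 975], [−130, −309]].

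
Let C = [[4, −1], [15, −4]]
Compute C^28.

C² = I (check: tr C = 0 and det C = −1), so C^28 = I since 28 is even.

[[1, 0], [0, 1]]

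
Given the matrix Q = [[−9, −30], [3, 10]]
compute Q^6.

Q² = Q (a projection; rank 1, trace 1), so Q^6 = Q.

[[−9, −30], [3, 10]]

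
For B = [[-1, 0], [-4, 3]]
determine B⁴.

[[1, 0], [-80, 81]]

tr B = 2 and det B = -3, so the characteristic polynomial is λ² − (2)λ + (-3) with roots -1 and 3.
Eigenvectors give P = [[1, 0], [1, -1]] with P⁻¹ = [[1, 0], [1, -1]], and B = P·diag(-1, 3)·P⁻¹.
Then B⁴ = P·diag(1, 81)·P⁻¹ = [[1, 0], [1, -81]] · [[1, 0], [1, -1]] = [[1, 0], [-80, 81]].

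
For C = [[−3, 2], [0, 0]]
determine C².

[[9, −6], [0, 0]]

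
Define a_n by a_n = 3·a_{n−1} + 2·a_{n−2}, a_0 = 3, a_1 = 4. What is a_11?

With companion matrix M = [[3, 2], [1, 0]], [a_n, a_{n−1}]ᵀ = M·[a_{n−1}, a_{n−2}]ᵀ, so [a_11, a_10]ᵀ = M¹⁰·[a_1, a_0]ᵀ.
M¹⁰ = [[283667, 159294], [79647, 44726]], giving [a_11, a_10]ᵀ = [[1612550], [452766]].

1612550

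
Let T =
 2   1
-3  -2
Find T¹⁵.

[[2, 1], [-3, -2]]

T² = I (check: tr T = 0 and det T = -1), so T¹⁵ = T since 15 is odd.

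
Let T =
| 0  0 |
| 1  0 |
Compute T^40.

[[0, 0], [0, 0]]

T is strictly triangular, hence nilpotent: T^2 = 0, so T^40 = 0.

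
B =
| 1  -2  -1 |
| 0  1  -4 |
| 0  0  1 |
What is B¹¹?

B = I + N where N = [[0, -2, -1], [0, 0, -4], [0, 0, 0]] is strictly upper-triangular, so N³ = 0.
(I + N)¹¹ = I + 11·N + 55·N² = [[1, -22, 429], [0, 1, -44], [0, 0, 1]].

[[1, -22, 429], [0, 1, -44], [0, 0, 1]]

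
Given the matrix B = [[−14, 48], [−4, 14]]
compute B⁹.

tr B = 0 and det B = −4, so the characteristic polynomial is λ² − (0)λ + (−4) with roots 2 and −2.
Eigenvectors give P = [[−3, −4], [−1, −1]] with P⁻¹ = [[1, −4], [−1, 3]], and B = P·diag(2, −2)·P⁻¹.
Then B⁹ = P·diag(512, −512)·P⁻¹ = [[−1536, 2048], [−512, 512]] · [[1, −4], [−1, 3]] = [[−3584, 12288], [−1024, 3584]].

[[−3584, 12288], [−1024, 3584]]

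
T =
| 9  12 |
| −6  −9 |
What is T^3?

tr T = 0 and det T = −9, so the characteristic polynomial is λ² − (0)λ + (−9) with roots 3 and −3.
Eigenvectors give P = [[−2, −1], [1, 1]] with P⁻¹ = [[−1, −1], [1, 2]], and T = P·diag(3, −3)·P⁻¹.
Then T^3 = P·diag(27, −27)·P⁻¹ = [[−54, 27], [27, −27]] · [[−1, −1], [1, 2]] = [[81, 108], [−54, −81]].

[[81, 108], [−54, −81]]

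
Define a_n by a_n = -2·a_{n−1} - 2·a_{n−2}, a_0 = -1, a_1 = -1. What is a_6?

With companion matrix B = [[-2, -2], [1, 0]], [a_n, a_{n−1}]ᵀ = B·[a_{n−1}, a_{n−2}]ᵀ, so [a_6, a_5]ᵀ = B^5·[a_1, a_0]ᵀ.
B^5 = [[8, 8], [-4, 0]], giving [a_6, a_5]ᵀ = [[-16], [4]].

-16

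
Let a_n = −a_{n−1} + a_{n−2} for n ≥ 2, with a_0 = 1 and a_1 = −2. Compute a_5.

With companion matrix A = [[−1, 1], [1, 0]], [a_n, a_{n−1}]ᵀ = A·[a_{n−1}, a_{n−2}]ᵀ, so [a_5, a_4]ᵀ = A⁴·[a_1, a_0]ᵀ.
A⁴ = [[5, −3], [−3, 2]], giving [a_5, a_4]ᵀ = [[−13], [8]].

−13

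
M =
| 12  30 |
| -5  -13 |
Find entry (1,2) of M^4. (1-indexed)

-390

tr M = -1 and det M = -6, so the characteristic polynomial is λ² − (-1)λ + (-6) with roots -3 and 2.
Eigenvectors give P = [[2, -3], [-1, 1]] with P⁻¹ = [[-1, -3], [-1, -2]], and M = P·diag(-3, 2)·P⁻¹.
Then M^4 = P·diag(81, 16)·P⁻¹ = [[162, -48], [-81, 16]] · [[-1, -3], [-1, -2]] = [[-114, -390], [65, 211]].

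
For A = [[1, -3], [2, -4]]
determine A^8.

tr A = -3 and det A = 2, so the characteristic polynomial is λ² − (-3)λ + (2) with roots -1 and -2.
Eigenvectors give P = [[3, 1], [2, 1]] with P⁻¹ = [[1, -1], [-2, 3]], and A = P·diag(-1, -2)·P⁻¹.
Then A^8 = P·diag(1, 256)·P⁻¹ = [[3, 256], [2, 256]] · [[1, -1], [-2, 3]] = [[-509, 765], [-510, 766]].

[[-509, 765], [-510, 766]]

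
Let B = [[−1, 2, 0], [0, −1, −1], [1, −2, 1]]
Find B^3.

B^2 = [[1, −4, −2], [−1, 3, 0], [0, 2, 3]]
B^3 = [[−3, 10, 2], [1, −5, −3], [3, −8, 1]]

[[−3, 10, 2], [1, −5, −3], [3, −8, 1]]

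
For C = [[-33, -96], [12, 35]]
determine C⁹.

[[-157473, -472416], [59052, 177155]]

tr C = 2 and det C = -3, so the characteristic polynomial is λ² − (2)λ + (-3) with roots -1 and 3.
Eigenvectors give P = [[-3, 8], [1, -3]] with P⁻¹ = [[-3, -8], [-1, -3]], and C = P·diag(-1, 3)·P⁻¹.
Then C⁹ = P·diag(-1, 19683)·P⁻¹ = [[3, 157464], [-1, -59049]] · [[-3, -8], [-1, -3]] = [[-157473, -472416], [59052, 177155]].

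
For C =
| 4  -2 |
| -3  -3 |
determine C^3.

C^2 = [[22, -2], [-3, 15]]
C^3 = [[94, -38], [-57, -39]]

[[94, -38], [-57, -39]]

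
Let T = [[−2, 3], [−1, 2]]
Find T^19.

T² = I (check: tr T = 0 and det T = −1), so T^19 = T since 19 is odd.

[[−2, 3], [−1, 2]]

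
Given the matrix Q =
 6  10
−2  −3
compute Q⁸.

tr Q = 3 and det Q = 2, so the characteristic polynomial is λ² − (3)λ + (2) with roots 2 and 1.
Eigenvectors give P = [[5, −2], [−2, 1]] with P⁻¹ = [[1, 2], [2, 5]], and Q = P·diag(2, 1)·P⁻¹.
Then Q⁸ = P·diag(256, 1)·P⁻¹ = [[1280, −2], [−512, 1]] · [[1, 2], [2, 5]] = [[1276, 2550], [−510, −1019]].

[[1276, 2550], [−510, −1019]]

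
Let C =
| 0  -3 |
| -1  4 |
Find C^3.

[[12, -57], [-19, 88]]

C^2 = [[3, -12], [-4, 19]]
C^3 = [[12, -57], [-19, 88]]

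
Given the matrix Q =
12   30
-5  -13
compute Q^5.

tr Q = -1 and det Q = -6, so the characteristic polynomial is λ² − (-1)λ + (-6) with roots -3 and 2.
Eigenvectors give P = [[-2, -3], [1, 1]] with P⁻¹ = [[1, 3], [-1, -2]], and Q = P·diag(-3, 2)·P⁻¹.
Then Q^5 = P·diag(-243, 32)·P⁻¹ = [[486, -96], [-243, 32]] · [[1, 3], [-1, -2]] = [[582, 1650], [-275, -793]].

[[582, 1650], [-275, -793]]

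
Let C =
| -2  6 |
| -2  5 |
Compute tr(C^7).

tr C = 3 and det C = 2, so the characteristic polynomial is λ² − (3)λ + (2) with roots 2 and 1.
Eigenvectors give P = [[3, -2], [2, -1]] with P⁻¹ = [[-1, 2], [-2, 3]], and C = P·diag(2, 1)·P⁻¹.
Then C^7 = P·diag(128, 1)·P⁻¹ = [[384, -2], [256, -1]] · [[-1, 2], [-2, 3]] = [[-380, 762], [-254, 509]].

129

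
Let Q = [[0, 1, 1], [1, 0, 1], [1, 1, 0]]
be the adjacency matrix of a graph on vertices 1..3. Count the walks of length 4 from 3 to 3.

The number of length-4 walks from vertex 3 to vertex 3 is entry (3,3) of Q^4, where Q is the adjacency matrix.
Q^2 = [[2, 1, 1], [1, 2, 1], [1, 1, 2]]
Q^3 = [[2, 3, 3], [3, 2, 3], [3, 3, 2]]
Q^4 = [[6, 5, 5], [5, 6, 5], [5, 5, 6]]

6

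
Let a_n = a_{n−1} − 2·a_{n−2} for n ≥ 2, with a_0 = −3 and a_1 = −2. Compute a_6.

With companion matrix B = [[1, −2], [1, 0]], [a_n, a_{n−1}]ᵀ = B·[a_{n−1}, a_{n−2}]ᵀ, so [a_6, a_5]ᵀ = B⁵·[a_1, a_0]ᵀ.
B⁵ = [[5, 2], [−1, 6]], giving [a_6, a_5]ᵀ = [[−16], [−16]].

−16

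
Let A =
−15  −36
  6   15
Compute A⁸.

[[6561, 0], [0, 6561]]

tr A = 0 and det A = −9, so the characteristic polynomial is λ² − (0)λ + (−9) with roots 3 and −3.
Eigenvectors give P = [[−2, 3], [1, −1]] with P⁻¹ = [[1, 3], [1, 2]], and A = P·diag(3, −3)·P⁻¹.
Then A⁸ = P·diag(6561, 6561)·P⁻¹ = [[−13122, 19683], [6561, −6561]] · [[1, 3], [1, 2]] = [[6561, 0], [0, 6561]].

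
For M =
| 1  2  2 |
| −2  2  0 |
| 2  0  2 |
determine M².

[[1, 6, 6], [−6, 0, −4], [6, 4, 8]]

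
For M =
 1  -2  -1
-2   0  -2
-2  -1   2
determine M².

[[7, -1, 1], [2, 6, -2], [-4, 2, 8]]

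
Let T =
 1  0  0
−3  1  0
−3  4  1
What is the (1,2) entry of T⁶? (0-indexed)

T = I + N where N = [[0, 0, 0], [−3, 0, 0], [−3, 4, 0]] is strictly lower-triangular, so N³ = 0.
(I + N)⁶ = I + 6·N + 15·N² = [[1, 0, 0], [−18, 1, 0], [−198, 24, 1]].

0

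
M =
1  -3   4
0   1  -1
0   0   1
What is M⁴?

[[1, -12, 34], [0, 1, -4], [0, 0, 1]]

M = I + N where N = [[0, -3, 4], [0, 0, -1], [0, 0, 0]] is strictly upper-triangular, so N³ = 0.
(I + N)⁴ = I + 4·N + 6·N² = [[1, -12, 34], [0, 1, -4], [0, 0, 1]].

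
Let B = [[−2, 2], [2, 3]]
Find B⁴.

[[68, 42], [42, 173]]

B² = [[8, 2], [2, 13]]
B³ = [[−12, 22], [22, 43]]
B⁴ = [[68, 42], [42, 173]]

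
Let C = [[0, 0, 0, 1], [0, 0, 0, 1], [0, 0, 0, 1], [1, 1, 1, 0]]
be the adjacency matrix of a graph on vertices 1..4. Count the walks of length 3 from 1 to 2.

0

The number of length-3 walks from vertex 1 to vertex 2 is entry (1,2) of C^3, where C is the adjacency matrix.
C^2 = [[1, 1, 1, 0], [1, 1, 1, 0], [1, 1, 1, 0], [0, 0, 0, 3]]
C^3 = [[0, 0, 0, 3], [0, 0, 0, 3], [0, 0, 0, 3], [3, 3, 3, 0]]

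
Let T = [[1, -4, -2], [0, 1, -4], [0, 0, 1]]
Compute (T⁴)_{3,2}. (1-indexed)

0

T = I + N where N = [[0, -4, -2], [0, 0, -4], [0, 0, 0]] is strictly upper-triangular, so N³ = 0.
(I + N)⁴ = I + 4·N + 6·N² = [[1, -16, 88], [0, 1, -16], [0, 0, 1]].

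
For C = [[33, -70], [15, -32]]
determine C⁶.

tr C = 1 and det C = -6, so the characteristic polynomial is λ² − (1)λ + (-6) with roots -2 and 3.
Eigenvectors give P = [[2, 7], [1, 3]] with P⁻¹ = [[-3, 7], [1, -2]], and C = P·diag(-2, 3)·P⁻¹.
Then C⁶ = P·diag(64, 729)·P⁻¹ = [[128, 5103], [64, 2187]] · [[-3, 7], [1, -2]] = [[4719, -9310], [1995, -3926]].

[[4719, -9310], [1995, -3926]]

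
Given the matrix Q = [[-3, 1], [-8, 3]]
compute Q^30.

[[1, 0], [0, 1]]

Q² = I (check: tr Q = 0 and det Q = -1), so Q^30 = I since 30 is even.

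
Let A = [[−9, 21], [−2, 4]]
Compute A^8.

tr A = −5 and det A = 6, so the characteristic polynomial is λ² − (−5)λ + (6) with roots −2 and −3.
Eigenvectors give P = [[3, 7], [1, 2]] with P⁻¹ = [[−2, 7], [1, −3]], and A = P·diag(−2, −3)·P⁻¹.
Then A^8 = P·diag(256, 6561)·P⁻¹ = [[768, 45927], [256, 13122]] · [[−2, 7], [1, −3]] = [[44391, −132405], [12610, −37574]].

[[44391, −132405], [12610, −37574]]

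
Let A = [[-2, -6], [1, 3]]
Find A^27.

A² = A (a projection; rank 1, trace 1), so A^27 = A.

[[-2, -6], [1, 3]]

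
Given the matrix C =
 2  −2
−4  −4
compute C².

[[12, 4], [8, 24]]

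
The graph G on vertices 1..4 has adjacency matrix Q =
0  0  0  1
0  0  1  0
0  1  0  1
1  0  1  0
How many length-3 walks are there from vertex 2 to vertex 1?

1

The number of length-3 walks from vertex 2 to vertex 1 is entry (2,1) of Q³, where Q is the adjacency matrix.
Q² = [[1, 0, 1, 0], [0, 1, 0, 1], [1, 0, 2, 0], [0, 1, 0, 2]]
Q³ = [[0, 1, 0, 2], [1, 0, 2, 0], [0, 2, 0, 3], [2, 0, 3, 0]]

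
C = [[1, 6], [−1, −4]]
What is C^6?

tr C = −3 and det C = 2, so the characteristic polynomial is λ² − (−3)λ + (2) with roots −1 and −2.
Eigenvectors give P = [[−3, −2], [1, 1]] with P⁻¹ = [[−1, −2], [1, 3]], and C = P·diag(−1, −2)·P⁻¹.
Then C^6 = P·diag(1, 64)·P⁻¹ = [[−3, −128], [1, 64]] · [[−1, −2], [1, 3]] = [[−125, −378], [63, 190]].

[[−125, −378], [63, 190]]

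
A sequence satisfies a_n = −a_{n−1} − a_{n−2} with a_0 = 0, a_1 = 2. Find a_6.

0

With companion matrix A = [[−1, −1], [1, 0]], [a_n, a_{n−1}]ᵀ = A·[a_{n−1}, a_{n−2}]ᵀ, so [a_6, a_5]ᵀ = A^5·[a_1, a_0]ᵀ.
A^5 = [[0, 1], [−1, −1]], giving [a_6, a_5]ᵀ = [[0], [−2]].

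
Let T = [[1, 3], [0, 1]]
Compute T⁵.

T = I + N where N = [[0, 3], [0, 0]] is strictly upper-triangular, so N² = 0.
(I + N)⁵ = I + 5·N = [[1, 15], [0, 1]].

[[1, 15], [0, 1]]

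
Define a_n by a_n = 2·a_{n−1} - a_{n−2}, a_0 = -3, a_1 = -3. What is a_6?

With companion matrix A = [[2, -1], [1, 0]], [a_n, a_{n−1}]ᵀ = A·[a_{n−1}, a_{n−2}]ᵀ, so [a_6, a_5]ᵀ = A⁵·[a_1, a_0]ᵀ.
A⁵ = [[6, -5], [5, -4]], giving [a_6, a_5]ᵀ = [[-3], [-3]].

-3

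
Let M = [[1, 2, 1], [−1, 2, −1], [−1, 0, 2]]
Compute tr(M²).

3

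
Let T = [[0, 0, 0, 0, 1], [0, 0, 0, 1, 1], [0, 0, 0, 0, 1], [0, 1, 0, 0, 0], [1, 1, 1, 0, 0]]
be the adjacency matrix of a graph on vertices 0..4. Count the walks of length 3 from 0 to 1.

0

The number of length-3 walks from vertex 0 to vertex 1 is entry (0,1) of T^3, where T is the adjacency matrix.
T^2 = [[1, 1, 1, 0, 0], [1, 2, 1, 0, 0], [1, 1, 1, 0, 0], [0, 0, 0, 1, 1], [0, 0, 0, 1, 3]]
T^3 = [[0, 0, 0, 1, 3], [0, 0, 0, 2, 4], [0, 0, 0, 1, 3], [1, 2, 1, 0, 0], [3, 4, 3, 0, 0]]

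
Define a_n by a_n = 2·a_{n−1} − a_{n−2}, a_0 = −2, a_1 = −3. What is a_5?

With companion matrix B = [[2, −1], [1, 0]], [a_n, a_{n−1}]ᵀ = B·[a_{n−1}, a_{n−2}]ᵀ, so [a_5, a_4]ᵀ = B^4·[a_1, a_0]ᵀ.
B^4 = [[5, −4], [4, −3]], giving [a_5, a_4]ᵀ = [[−7], [−6]].

−7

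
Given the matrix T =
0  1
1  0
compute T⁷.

[[0, 1], [1, 0]]

T² = I (check: tr T = 0 and det T = -1), so T⁷ = T since 7 is odd.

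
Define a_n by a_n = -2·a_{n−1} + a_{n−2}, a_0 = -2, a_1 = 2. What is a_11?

With companion matrix T = [[-2, 1], [1, 0]], [a_n, a_{n−1}]ᵀ = T·[a_{n−1}, a_{n−2}]ᵀ, so [a_11, a_10]ᵀ = T¹⁰·[a_1, a_0]ᵀ.
T¹⁰ = [[5741, -2378], [-2378, 985]], giving [a_11, a_10]ᵀ = [[16238], [-6726]].

16238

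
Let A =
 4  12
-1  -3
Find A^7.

A² = A (a projection; rank 1, trace 1), so A^7 = A.

[[4, 12], [-1, -3]]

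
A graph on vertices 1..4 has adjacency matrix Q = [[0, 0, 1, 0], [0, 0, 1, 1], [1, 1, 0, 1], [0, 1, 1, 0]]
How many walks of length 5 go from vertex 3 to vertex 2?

17

The number of length-5 walks from vertex 3 to vertex 2 is entry (3,2) of Q⁵, where Q is the adjacency matrix.
Q² = [[1, 1, 0, 1], [1, 2, 1, 1], [0, 1, 3, 1], [1, 1, 1, 2]]
Q³ = [[0, 1, 3, 1], [1, 2, 4, 3], [3, 4, 2, 4], [1, 3, 4, 2]]
Q⁴ = [[3, 4, 2, 4], [4, 7, 6, 6], [2, 6, 11, 6], [4, 6, 6, 7]]
Q⁵ = [[2, 6, 11, 6], [6, 12, 17, 13], [11, 17, 14, 17], [6, 13, 17, 12]]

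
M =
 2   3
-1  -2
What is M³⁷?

M² = I (check: tr M = 0 and det M = -1), so M³⁷ = M since 37 is odd.

[[2, 3], [-1, -2]]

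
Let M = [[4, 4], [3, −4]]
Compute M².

[[28, 0], [0, 28]]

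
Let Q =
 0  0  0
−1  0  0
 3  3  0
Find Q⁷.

[[0, 0, 0], [0, 0, 0], [0, 0, 0]]

Q is strictly triangular, hence nilpotent: Q³ = 0, so Q⁷ = 0.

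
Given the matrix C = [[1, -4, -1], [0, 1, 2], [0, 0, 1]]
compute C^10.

C = I + N where N = [[0, -4, -1], [0, 0, 2], [0, 0, 0]] is strictly upper-triangular, so N^3 = 0.
(I + N)^10 = I + 10·N + 45·N^2 = [[1, -40, -370], [0, 1, 20], [0, 0, 1]].

[[1, -40, -370], [0, 1, 20], [0, 0, 1]]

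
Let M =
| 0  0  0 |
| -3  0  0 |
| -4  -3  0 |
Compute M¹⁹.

M is strictly triangular, hence nilpotent: M³ = 0, so M¹⁹ = 0.

[[0, 0, 0], [0, 0, 0], [0, 0, 0]]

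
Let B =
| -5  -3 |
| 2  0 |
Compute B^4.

[[211, 195], [-130, -114]]

tr B = -5 and det B = 6, so the characteristic polynomial is λ² − (-5)λ + (6) with roots -2 and -3.
Eigenvectors give P = [[-1, 3], [1, -2]] with P⁻¹ = [[2, 3], [1, 1]], and B = P·diag(-2, -3)·P⁻¹.
Then B^4 = P·diag(16, 81)·P⁻¹ = [[-16, 243], [16, -162]] · [[2, 3], [1, 1]] = [[211, 195], [-130, -114]].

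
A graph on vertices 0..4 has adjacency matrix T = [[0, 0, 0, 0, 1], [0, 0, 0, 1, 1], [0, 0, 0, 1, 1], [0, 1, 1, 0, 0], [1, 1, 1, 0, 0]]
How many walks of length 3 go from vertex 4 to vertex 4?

0

The number of length-3 walks from vertex 4 to vertex 4 is entry (4,4) of T³, where T is the adjacency matrix.
T² = [[1, 1, 1, 0, 0], [1, 2, 2, 0, 0], [1, 2, 2, 0, 0], [0, 0, 0, 2, 2], [0, 0, 0, 2, 3]]
T³ = [[0, 0, 0, 2, 3], [0, 0, 0, 4, 5], [0, 0, 0, 4, 5], [2, 4, 4, 0, 0], [3, 5, 5, 0, 0]]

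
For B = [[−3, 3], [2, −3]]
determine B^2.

[[15, −18], [−12, 15]]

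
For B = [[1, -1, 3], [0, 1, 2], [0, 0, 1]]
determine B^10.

[[1, -10, -60], [0, 1, 20], [0, 0, 1]]

B = I + N where N = [[0, -1, 3], [0, 0, 2], [0, 0, 0]] is strictly upper-triangular, so N^3 = 0.
(I + N)^10 = I + 10·N + 45·N^2 = [[1, -10, -60], [0, 1, 20], [0, 0, 1]].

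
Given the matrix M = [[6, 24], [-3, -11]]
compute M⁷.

tr M = -5 and det M = 6, so the characteristic polynomial is λ² − (-5)λ + (6) with roots -3 and -2.
Eigenvectors give P = [[-8, -3], [3, 1]] with P⁻¹ = [[1, 3], [-3, -8]], and M = P·diag(-3, -2)·P⁻¹.
Then M⁷ = P·diag(-2187, -128)·P⁻¹ = [[17496, 384], [-6561, -128]] · [[1, 3], [-3, -8]] = [[16344, 49416], [-6177, -18659]].

[[16344, 49416], [-6177, -18659]]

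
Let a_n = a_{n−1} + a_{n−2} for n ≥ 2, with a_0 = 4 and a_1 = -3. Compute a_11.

With companion matrix T = [[1, 1], [1, 0]], [a_n, a_{n−1}]ᵀ = T·[a_{n−1}, a_{n−2}]ᵀ, so [a_11, a_10]ᵀ = T^10·[a_1, a_0]ᵀ.
T^10 = [[89, 55], [55, 34]], giving [a_11, a_10]ᵀ = [[-47], [-29]].

-47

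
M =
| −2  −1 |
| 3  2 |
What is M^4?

M² = I (check: tr M = 0 and det M = −1), so M^4 = I since 4 is even.

[[1, 0], [0, 1]]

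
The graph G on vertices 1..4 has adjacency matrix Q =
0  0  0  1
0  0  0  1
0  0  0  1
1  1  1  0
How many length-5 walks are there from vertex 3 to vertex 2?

0

The number of length-5 walks from vertex 3 to vertex 2 is entry (3,2) of Q⁵, where Q is the adjacency matrix.
Q² = [[1, 1, 1, 0], [1, 1, 1, 0], [1, 1, 1, 0], [0, 0, 0, 3]]
Q³ = [[0, 0, 0, 3], [0, 0, 0, 3], [0, 0, 0, 3], [3, 3, 3, 0]]
Q⁴ = [[3, 3, 3, 0], [3, 3, 3, 0], [3, 3, 3, 0], [0, 0, 0, 9]]
Q⁵ = [[0, 0, 0, 9], [0, 0, 0, 9], [0, 0, 0, 9], [9, 9, 9, 0]]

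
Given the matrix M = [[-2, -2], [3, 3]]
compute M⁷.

M² = M (a projection; rank 1, trace 1), so M⁷ = M.

[[-2, -2], [3, 3]]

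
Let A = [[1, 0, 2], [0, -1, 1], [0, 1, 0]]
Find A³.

[[1, 0, 4], [0, -3, 2], [0, 2, -1]]

A² = [[1, 2, 2], [0, 2, -1], [0, -1, 1]]
A³ = [[1, 0, 4], [0, -3, 2], [0, 2, -1]]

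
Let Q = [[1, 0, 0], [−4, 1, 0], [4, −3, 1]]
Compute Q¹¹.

[[1, 0, 0], [−44, 1, 0], [704, −33, 1]]

Q = I + N where N = [[0, 0, 0], [−4, 0, 0], [4, −3, 0]] is strictly lower-triangular, so N³ = 0.
(I + N)¹¹ = I + 11·N + 55·N² = [[1, 0, 0], [−44, 1, 0], [704, −33, 1]].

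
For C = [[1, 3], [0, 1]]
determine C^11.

[[1, 33], [0, 1]]

C = I + N where N = [[0, 3], [0, 0]] is strictly upper-triangular, so N^2 = 0.
(I + N)^11 = I + 11·N = [[1, 33], [0, 1]].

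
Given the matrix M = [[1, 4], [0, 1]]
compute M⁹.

M = I + N where N = [[0, 4], [0, 0]] is strictly upper-triangular, so N² = 0.
(I + N)⁹ = I + 9·N = [[1, 36], [0, 1]].

[[1, 36], [0, 1]]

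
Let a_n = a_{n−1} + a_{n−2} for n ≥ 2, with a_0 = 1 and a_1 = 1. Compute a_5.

With companion matrix B = [[1, 1], [1, 0]], [a_n, a_{n−1}]ᵀ = B·[a_{n−1}, a_{n−2}]ᵀ, so [a_5, a_4]ᵀ = B^4·[a_1, a_0]ᵀ.
B^4 = [[5, 3], [3, 2]], giving [a_5, a_4]ᵀ = [[8], [5]].

8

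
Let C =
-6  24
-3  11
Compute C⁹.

tr C = 5 and det C = 6, so the characteristic polynomial is λ² − (5)λ + (6) with roots 2 and 3.
Eigenvectors give P = [[-3, 8], [-1, 3]] with P⁻¹ = [[-3, 8], [-1, 3]], and C = P·diag(2, 3)·P⁻¹.
Then C⁹ = P·diag(512, 19683)·P⁻¹ = [[-1536, 157464], [-512, 59049]] · [[-3, 8], [-1, 3]] = [[-152856, 460104], [-57513, 173051]].

[[-152856, 460104], [-57513, 173051]]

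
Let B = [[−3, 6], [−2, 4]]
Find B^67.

B² = B (a projection; rank 1, trace 1), so B^67 = B.

[[−3, 6], [−2, 4]]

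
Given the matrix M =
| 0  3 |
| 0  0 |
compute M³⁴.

[[0, 0], [0, 0]]

M is strictly triangular, hence nilpotent: M² = 0, so M³⁴ = 0.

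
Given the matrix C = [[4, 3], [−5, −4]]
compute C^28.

[[1, 0], [0, 1]]

C² = I (check: tr C = 0 and det C = −1), so C^28 = I since 28 is even.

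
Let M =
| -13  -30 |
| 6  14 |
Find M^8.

tr M = 1 and det M = -2, so the characteristic polynomial is λ² − (1)λ + (-2) with roots -1 and 2.
Eigenvectors give P = [[5, 2], [-2, -1]] with P⁻¹ = [[1, 2], [-2, -5]], and M = P·diag(-1, 2)·P⁻¹.
Then M^8 = P·diag(1, 256)·P⁻¹ = [[5, 512], [-2, -256]] · [[1, 2], [-2, -5]] = [[-1019, -2550], [510, 1276]].

[[-1019, -2550], [510, 1276]]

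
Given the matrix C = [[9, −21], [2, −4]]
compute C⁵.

tr C = 5 and det C = 6, so the characteristic polynomial is λ² − (5)λ + (6) with roots 2 and 3.
Eigenvectors give P = [[3, 7], [1, 2]] with P⁻¹ = [[−2, 7], [1, −3]], and C = P·diag(2, 3)·P⁻¹.
Then C⁵ = P·diag(32, 243)·P⁻¹ = [[96, 1701], [32, 486]] · [[−2, 7], [1, −3]] = [[1509, −4431], [422, −1234]].

[[1509, −4431], [422, −1234]]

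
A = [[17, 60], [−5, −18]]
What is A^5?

[[857, 3300], [−275, −1068]]

tr A = −1 and det A = −6, so the characteristic polynomial is λ² − (−1)λ + (−6) with roots −3 and 2.
Eigenvectors give P = [[−3, 4], [1, −1]] with P⁻¹ = [[1, 4], [1, 3]], and A = P·diag(−3, 2)·P⁻¹.
Then A^5 = P·diag(−243, 32)·P⁻¹ = [[729, 128], [−243, −32]] · [[1, 4], [1, 3]] = [[857, 3300], [−275, −1068]].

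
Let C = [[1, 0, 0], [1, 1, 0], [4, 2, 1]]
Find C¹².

C = I + N where N = [[0, 0, 0], [1, 0, 0], [4, 2, 0]] is strictly lower-triangular, so N³ = 0.
(I + N)¹² = I + 12·N + 66·N² = [[1, 0, 0], [12, 1, 0], [180, 24, 1]].

[[1, 0, 0], [12, 1, 0], [180, 24, 1]]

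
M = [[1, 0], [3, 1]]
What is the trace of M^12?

2

M = I + N where N = [[0, 0], [3, 0]] is strictly lower-triangular, so N^2 = 0.
(I + N)^12 = I + 12·N = [[1, 0], [36, 1]].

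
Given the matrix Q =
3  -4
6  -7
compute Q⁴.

tr Q = -4 and det Q = 3, so the characteristic polynomial is λ² − (-4)λ + (3) with roots -1 and -3.
Eigenvectors give P = [[1, -2], [1, -3]] with P⁻¹ = [[3, -2], [1, -1]], and Q = P·diag(-1, -3)·P⁻¹.
Then Q⁴ = P·diag(1, 81)·P⁻¹ = [[1, -162], [1, -243]] · [[3, -2], [1, -1]] = [[-159, 160], [-240, 241]].

[[-159, 160], [-240, 241]]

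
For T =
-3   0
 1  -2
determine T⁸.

[[6561, 0], [-6305, 256]]

tr T = -5 and det T = 6, so the characteristic polynomial is λ² − (-5)λ + (6) with roots -3 and -2.
Eigenvectors give P = [[-1, 0], [1, 1]] with P⁻¹ = [[-1, 0], [1, 1]], and T = P·diag(-3, -2)·P⁻¹.
Then T⁸ = P·diag(6561, 256)·P⁻¹ = [[-6561, 0], [6561, 256]] · [[-1, 0], [1, 1]] = [[6561, 0], [-6305, 256]].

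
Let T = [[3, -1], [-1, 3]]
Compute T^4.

T^2 = [[10, -6], [-6, 10]]
T^3 = [[36, -28], [-28, 36]]
T^4 = [[136, -120], [-120, 136]]

[[136, -120], [-120, 136]]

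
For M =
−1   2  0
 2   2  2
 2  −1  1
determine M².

[[5, 2, 4], [6, 6, 6], [−2, 1, −1]]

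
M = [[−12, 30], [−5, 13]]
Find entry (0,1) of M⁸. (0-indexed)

tr M = 1 and det M = −6, so the characteristic polynomial is λ² − (1)λ + (−6) with roots −2 and 3.
Eigenvectors give P = [[3, −2], [1, −1]] with P⁻¹ = [[1, −2], [1, −3]], and M = P·diag(−2, 3)·P⁻¹.
Then M⁸ = P·diag(256, 6561)·P⁻¹ = [[768, −13122], [256, −6561]] · [[1, −2], [1, −3]] = [[−12354, 37830], [−6305, 19171]].

37830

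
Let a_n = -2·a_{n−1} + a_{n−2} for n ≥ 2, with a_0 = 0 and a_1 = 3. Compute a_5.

87

With companion matrix B = [[-2, 1], [1, 0]], [a_n, a_{n−1}]ᵀ = B·[a_{n−1}, a_{n−2}]ᵀ, so [a_5, a_4]ᵀ = B^4·[a_1, a_0]ᵀ.
B^4 = [[29, -12], [-12, 5]], giving [a_5, a_4]ᵀ = [[87], [-36]].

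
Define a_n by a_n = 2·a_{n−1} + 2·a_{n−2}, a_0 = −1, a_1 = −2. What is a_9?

With companion matrix Q = [[2, 2], [1, 0]], [a_n, a_{n−1}]ᵀ = Q·[a_{n−1}, a_{n−2}]ᵀ, so [a_9, a_8]ᵀ = Q^8·[a_1, a_0]ᵀ.
Q^8 = [[2448, 1792], [896, 656]], giving [a_9, a_8]ᵀ = [[−6688], [−2448]].

−6688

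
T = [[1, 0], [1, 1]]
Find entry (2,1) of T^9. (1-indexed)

9

T = I + N where N = [[0, 0], [1, 0]] is strictly lower-triangular, so N^2 = 0.
(I + N)^9 = I + 9·N = [[1, 0], [9, 1]].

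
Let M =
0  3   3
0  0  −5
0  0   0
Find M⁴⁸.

M is strictly triangular, hence nilpotent: M³ = 0, so M⁴⁸ = 0.

[[0, 0, 0], [0, 0, 0], [0, 0, 0]]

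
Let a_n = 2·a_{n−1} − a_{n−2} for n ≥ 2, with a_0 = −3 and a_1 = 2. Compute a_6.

With companion matrix M = [[2, −1], [1, 0]], [a_n, a_{n−1}]ᵀ = M·[a_{n−1}, a_{n−2}]ᵀ, so [a_6, a_5]ᵀ = M^5·[a_1, a_0]ᵀ.
M^5 = [[6, −5], [5, −4]], giving [a_6, a_5]ᵀ = [[27], [22]].

27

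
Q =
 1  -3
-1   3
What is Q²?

[[4, -12], [-4, 12]]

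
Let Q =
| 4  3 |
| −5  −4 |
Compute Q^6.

Q² = I (check: tr Q = 0 and det Q = −1), so Q^6 = I since 6 is even.

[[1, 0], [0, 1]]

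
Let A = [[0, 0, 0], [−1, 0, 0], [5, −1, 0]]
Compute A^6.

A is strictly triangular, hence nilpotent: A^3 = 0, so A^6 = 0.

[[0, 0, 0], [0, 0, 0], [0, 0, 0]]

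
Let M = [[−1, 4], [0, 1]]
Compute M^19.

[[−1, 4], [0, 1]]

M² = I (check: tr M = 0 and det M = −1), so M^19 = M since 19 is odd.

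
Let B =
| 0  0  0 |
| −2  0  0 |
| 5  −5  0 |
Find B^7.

B is strictly triangular, hence nilpotent: B^3 = 0, so B^7 = 0.

[[0, 0, 0], [0, 0, 0], [0, 0, 0]]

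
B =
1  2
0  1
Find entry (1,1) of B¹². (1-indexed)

B = I + N where N = [[0, 2], [0, 0]] is strictly upper-triangular, so N² = 0.
(I + N)¹² = I + 12·N = [[1, 24], [0, 1]].

1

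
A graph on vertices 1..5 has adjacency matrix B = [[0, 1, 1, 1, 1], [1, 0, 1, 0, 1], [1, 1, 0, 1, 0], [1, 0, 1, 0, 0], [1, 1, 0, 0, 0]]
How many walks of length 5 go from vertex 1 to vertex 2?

58

The number of length-5 walks from vertex 1 to vertex 2 is entry (1,2) of B⁵, where B is the adjacency matrix.
B² = [[4, 2, 2, 1, 1], [2, 3, 1, 2, 1], [2, 1, 3, 1, 2], [1, 2, 1, 2, 1], [1, 1, 2, 1, 2]]
B³ = [[6, 7, 7, 6, 6], [7, 4, 7, 3, 5], [7, 7, 4, 5, 3], [6, 3, 5, 2, 3], [6, 5, 3, 3, 2]]
B⁴ = [[26, 19, 19, 13, 13], [19, 19, 14, 14, 11], [19, 14, 19, 11, 14], [13, 14, 11, 11, 9], [13, 11, 14, 9, 11]]
B⁵ = [[64, 58, 58, 45, 45], [58, 44, 52, 33, 38], [58, 52, 44, 38, 33], [45, 33, 38, 24, 27], [45, 38, 33, 27, 24]]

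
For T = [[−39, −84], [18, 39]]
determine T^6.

[[729, 0], [0, 729]]

tr T = 0 and det T = −9, so the characteristic polynomial is λ² − (0)λ + (−9) with roots −3 and 3.
Eigenvectors give P = [[7, −2], [−3, 1]] with P⁻¹ = [[1, 2], [3, 7]], and T = P·diag(−3, 3)·P⁻¹.
Then T^6 = P·diag(729, 729)·P⁻¹ = [[5103, −1458], [−2187, 729]] · [[1, 2], [3, 7]] = [[729, 0], [0, 729]].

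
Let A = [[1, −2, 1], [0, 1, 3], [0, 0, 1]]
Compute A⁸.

A = I + N where N = [[0, −2, 1], [0, 0, 3], [0, 0, 0]] is strictly upper-triangular, so N³ = 0.
(I + N)⁸ = I + 8·N + 28·N² = [[1, −16, −160], [0, 1, 24], [0, 0, 1]].

[[1, −16, −160], [0, 1, 24], [0, 0, 1]]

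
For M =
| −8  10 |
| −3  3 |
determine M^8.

[[38086, −63050], [18915, −31269]]

tr M = −5 and det M = 6, so the characteristic polynomial is λ² − (−5)λ + (6) with roots −3 and −2.
Eigenvectors give P = [[2, 5], [1, 3]] with P⁻¹ = [[3, −5], [−1, 2]], and M = P·diag(−3, −2)·P⁻¹.
Then M^8 = P·diag(6561, 256)·P⁻¹ = [[13122, 1280], [6561, 768]] · [[3, −5], [−1, 2]] = [[38086, −63050], [18915, −31269]].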